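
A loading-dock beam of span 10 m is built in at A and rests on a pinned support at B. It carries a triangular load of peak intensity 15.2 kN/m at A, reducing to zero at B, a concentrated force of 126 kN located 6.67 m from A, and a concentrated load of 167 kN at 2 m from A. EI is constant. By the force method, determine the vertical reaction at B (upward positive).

Choose R_B as the redundant. The primary structure is the cantilever fixed at A.
Primary-structure tip deflection at B by superposition:
  triangular load, peak 15.2 at the fixed end: w₀L⁴/(30EI) = 5067/EI
  point load 126 at a = 6.67: Pa²(3L − a)/(6EI) = 21796/EI
  point load 167 at a = 2: Pa²(3L − a)/(6EI) = 3117/EI
  δ_0 = 29980/EI
Tip deflection under a unit load at B: L³/(3EI) = 333.3/EI.
The prop prevents deflection at B: R_B = δ_0/δ_{BB} = 29980/333.3 = 89.94 kN.

R_B = 89.94 kN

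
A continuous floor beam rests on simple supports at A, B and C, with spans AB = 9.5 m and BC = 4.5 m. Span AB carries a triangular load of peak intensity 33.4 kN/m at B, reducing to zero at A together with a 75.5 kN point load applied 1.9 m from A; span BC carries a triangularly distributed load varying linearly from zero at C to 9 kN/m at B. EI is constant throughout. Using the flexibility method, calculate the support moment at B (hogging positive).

M_B = 187 kN·m

Insert a hinge at B; M_B is the redundant, and each span becomes simply supported.
Rotations at B on the released spans (each span's end-slope, ×1/EI):
  span AB: triangular load, peak 33.4: w₀L³/(45EI) = 636.4/EI
  span AB: point load 75.5 at a = 1.9: Pab(L + a)/(6LEI) = 218/EI
  span BC: triangular load, peak 9: w₀L³/(45EI) = 18.23/EI
  relative rotation θ_0 = (854.4 + 18.23)/EI = 872.6/EI
A unit hogging moment at B produces rotation L₁/(3EI) + L₂/(3EI) = 4.667/EI.
Slope continuity at B: θ_0 = M_B·4.667/EI, so M_B = 872.6/4.667 = 187 kN·m (hogging).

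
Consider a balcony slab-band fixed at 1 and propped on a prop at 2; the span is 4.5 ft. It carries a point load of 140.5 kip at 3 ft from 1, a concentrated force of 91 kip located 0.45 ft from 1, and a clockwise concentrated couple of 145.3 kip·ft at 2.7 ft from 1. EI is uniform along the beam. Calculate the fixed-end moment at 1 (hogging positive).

Remove the prop at 2; the released (primary) structure is a cantilever built in at 1.
Deflection at 2 on the released cantilever, summing each load's contribution:
  point load 140.5 at a = 3: Pa²(3L − a)/(6EI) = 2213/EI
  point load 91 at a = 0.45: Pa²(3L − a)/(6EI) = 40.08/EI
  clockwise couple 145.3 at a = 2.7: M₀a(2L − a)/(2EI) = 1236/EI
  δ_0 = 3489/EI
Tip deflection under a unit load at 2: L³/(3EI) = 30.38/EI.
The prop prevents deflection at 2: R_2 = δ_0/δ_{22} = 3489/30.38 = 114.9 kip.
Moment equilibrium about 1: M_1 = Σ(load moments about 1) − R_2·L = 607.8 − 114.9×4.5 = 90.9 kip·ft.

M_1 = 90.9 kip·ft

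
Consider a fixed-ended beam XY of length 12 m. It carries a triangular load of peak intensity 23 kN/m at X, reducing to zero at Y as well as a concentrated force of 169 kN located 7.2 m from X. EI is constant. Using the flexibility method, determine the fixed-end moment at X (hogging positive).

Release both end moments; the primary structure is a simply-supported span XY with redundants M_X and M_Y.
Simple-span end rotations at X and Y under the given loads:
  at X: triangular load, peak 23: w₀L³/(45EI) = 883.2/EI
  at Y: triangular load, peak 23: 7w₀L³/(360EI) = 772.8/EI
  at X: point load 169 at a = 7.2: Pab(L + b)/(6LEI) = 1363/EI
  at Y: point load 169 at a = 7.2: Pab(L + a)/(6LEI) = 1558/EI
  θ_X0 = 2246/EI,  θ_Y0 = 2330/EI
Flexibility coefficients: a unit moment at one end gives L/(3EI) there and L/(6EI) at the far end, so f₁₁ = f₂₂ = 4/EI and f₁₂ = f₂₁ = 2/EI.
Compatibility — zero rotation at each built-in end:
  4 M_X + 2 M_Y = 2246
  2 M_X + 4 M_Y = 2330
Solving the pair gives M_X = 360.3 kN·m and M_Y = 402.4 kN·m (hogging).

M_X = 360.3 kN·m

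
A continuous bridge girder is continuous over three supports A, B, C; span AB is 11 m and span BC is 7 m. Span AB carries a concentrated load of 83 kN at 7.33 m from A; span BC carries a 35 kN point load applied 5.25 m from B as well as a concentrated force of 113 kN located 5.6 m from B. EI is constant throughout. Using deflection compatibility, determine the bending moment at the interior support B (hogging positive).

M_B = 144 kN·m

Release continuity at B by inserting a hinge; the redundant is the internal moment M_B. The primary structure is two simply-supported spans AB and BC.
Rotations at B on the released spans (each span's end-slope, ×1/EI):
  span AB: point load 83 at a = 7.33: Pab(L + a)/(6LEI) = 620.1/EI
  span BC: point load 35 at a = 5.25: Pab(L + b)/(6LEI) = 66.99/EI
  span BC: point load 113 at a = 5.6: Pab(L + b)/(6LEI) = 177.2/EI
  relative rotation θ_0 = (620.1 + 244.2)/EI = 864.3/EI
A unit hogging moment at B produces rotation L₁/(3EI) + L₂/(3EI) = 6/EI.
Slope continuity at B: θ_0 = M_B·6/EI, so M_B = 864.3/6 = 144 kN·m (hogging).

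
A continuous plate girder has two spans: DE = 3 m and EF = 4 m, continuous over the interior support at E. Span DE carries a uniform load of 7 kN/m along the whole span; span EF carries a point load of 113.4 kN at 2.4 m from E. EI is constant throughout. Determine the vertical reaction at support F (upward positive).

Take M_E as the redundant. Released structure: two simple spans DE and EF with a hinge at E.
Rotations at E on the released spans (each span's end-slope, ×1/EI):
  span DE: UDL 7: wL³/(24EI) = 7.875/EI
  span EF: point load 113.4 at a = 2.4: Pab(L + b)/(6LEI) = 101.6/EI
  relative rotation θ_0 = (7.875 + 101.6)/EI = 109.5/EI
A unit hogging moment at E produces rotation L₁/(3EI) + L₂/(3EI) = 2.333/EI.
Compatibility: M_E·(L₁+L₂)/(3EI) = θ_0, giving M_E = 46.92 kN·m (hogging).
Span EF, ΣM about F: R_E^{EF}·4 = 181.4 + 46.92, so R_E^{EF} = 57.09 kN and R_F = 113.4 − 57.09 = 56.31 kN.

R_F = 56.31 kN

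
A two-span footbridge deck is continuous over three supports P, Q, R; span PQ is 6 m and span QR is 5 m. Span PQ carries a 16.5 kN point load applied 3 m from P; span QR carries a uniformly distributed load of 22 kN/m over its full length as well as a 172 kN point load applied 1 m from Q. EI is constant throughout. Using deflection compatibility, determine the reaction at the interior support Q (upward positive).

R_Q = 236.7 kN

Release continuity at Q by inserting a hinge; the redundant is the internal moment M_Q. The primary structure is two simply-supported spans PQ and QR.
Discontinuity in slope at Q on the released structure — sum the simple-span end rotations:
  span PQ: point load 16.5 at a = 3: Pab(L + a)/(6LEI) = 37.12/EI
  span QR: UDL 22: wL³/(24EI) = 114.6/EI
  span QR: point load 172 at a = 1: Pab(L + b)/(6LEI) = 206.4/EI
  relative rotation θ_0 = (37.12 + 321)/EI = 358.1/EI
A unit hogging moment at Q produces rotation L₁/(3EI) + L₂/(3EI) = 3.667/EI.
Compatibility: M_Q·(L₁+L₂)/(3EI) = θ_0, giving M_Q = 97.67 kN·m (hogging).
Span PQ, ΣM about P with M_Q applied at Q: R_Q^{PQ}·6 = 49.5 + 97.67, so R_Q^{PQ} = 24.53 kN and R_P = 16.5 − 24.53 = -8.028 kN.
Span QR, ΣM about R: R_Q^{QR}·5 = 963 + 97.67, so R_Q^{QR} = 212.1 kN and R_R = 282 − 212.1 = 69.87 kN.
R_Q = 24.53 + 212.1 = 236.7 kN.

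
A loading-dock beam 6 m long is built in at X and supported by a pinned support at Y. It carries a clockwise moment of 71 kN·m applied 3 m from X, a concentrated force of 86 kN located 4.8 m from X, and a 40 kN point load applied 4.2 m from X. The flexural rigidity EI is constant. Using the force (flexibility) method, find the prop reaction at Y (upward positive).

R_Y = 96.4 kN

Remove the prop at Y; the released (primary) structure is a cantilever built in at X.
Free-end deflection of the primary structure under the applied loading (downward +):
  clockwise couple 71 at a = 3: M₀a(2L − a)/(2EI) = 958.5/EI
  point load 86 at a = 4.8: Pa²(3L − a)/(6EI) = 4359/EI
  point load 40 at a = 4.2: Pa²(3L − a)/(6EI) = 1623/EI
  δ_0 = 6941/EI
Flexibility coefficient — unit upward force at Y: δ_{YY} = L³/(3EI) = 72/EI.
The prop prevents deflection at Y: R_Y = δ_0/δ_{YY} = 6941/72 = 96.4 kN.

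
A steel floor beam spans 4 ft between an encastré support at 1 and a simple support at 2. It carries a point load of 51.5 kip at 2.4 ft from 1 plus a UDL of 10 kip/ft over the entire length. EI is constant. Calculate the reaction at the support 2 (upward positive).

R_2 = 37.25 kip

Take the reaction at 2 as the redundant and release it; the primary structure is a cantilever fixed at 1.
Deflection at 2 on the released cantilever, summing each load's contribution:
  point load 51.5 at a = 2.4: Pa²(3L − a)/(6EI) = 474.6/EI
  UDL 10: wL⁴/(8EI) = 320/EI
  δ_0 = 794.6/EI
Tip deflection under a unit load at 2: L³/(3EI) = 21.33/EI.
Compatibility at 2: δ_0 − R_2·δ_{22} = 0, so R_2 = 794.6/21.33 = 37.25 kip.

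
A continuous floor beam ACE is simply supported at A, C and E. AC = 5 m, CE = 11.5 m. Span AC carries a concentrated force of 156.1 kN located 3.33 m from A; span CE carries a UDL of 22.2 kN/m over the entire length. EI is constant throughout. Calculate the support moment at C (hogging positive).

Insert a hinge at C; M_C is the redundant, and each span becomes simply supported.
Discontinuity in slope at C on the released structure — sum the simple-span end rotations:
  span AC: point load 156.1 at a = 3.33: Pab(L + a)/(6LEI) = 241/EI
  span CE: UDL 22.2: wL³/(24EI) = 1407/EI
  relative rotation θ_0 = (241 + 1407)/EI = 1648/EI
A unit hogging moment at C produces rotation L₁/(3EI) + L₂/(3EI) = 5.5/EI.
Slope continuity at C: θ_0 = M_C·5.5/EI, so M_C = 1648/5.5 = 299.6 kN·m (hogging).

M_C = 299.6 kN·m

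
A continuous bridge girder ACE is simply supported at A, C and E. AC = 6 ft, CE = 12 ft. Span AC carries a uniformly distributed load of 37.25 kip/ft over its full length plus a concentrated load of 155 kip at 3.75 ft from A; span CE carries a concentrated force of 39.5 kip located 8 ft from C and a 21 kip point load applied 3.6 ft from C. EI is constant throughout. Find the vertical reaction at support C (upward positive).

Release continuity at C by inserting a hinge; the redundant is the internal moment M_C. The primary structure is two simply-supported spans AC and CE.
End slopes at the hinge C, treating each span as simply supported:
  span AC: UDL 37.25: wL³/(24EI) = 335.2/EI
  span AC: point load 155 at a = 3.75: Pab(L + a)/(6LEI) = 354.2/EI
  span CE: point load 39.5 at a = 8: Pab(L + b)/(6LEI) = 280.9/EI
  span CE: point load 21 at a = 3.6: Pab(L + b)/(6LEI) = 179.9/EI
  relative rotation θ_0 = (689.4 + 460.8)/EI = 1150/EI
A unit hogging moment at C produces rotation L₁/(3EI) + L₂/(3EI) = 6/EI.
Slope continuity at C: θ_0 = M_C·6/EI, so M_C = 1150/6 = 191.7 kip·ft (hogging).
Span AC, ΣM about A with M_C applied at C: R_C^{AC}·6 = 1252 + 191.7, so R_C^{AC} = 240.6 kip and R_A = 378.5 − 240.6 = 137.9 kip.
Span CE, ΣM about E: R_C^{CE}·12 = 334.4 + 191.7, so R_C^{CE} = 43.84 kip and R_E = 60.5 − 43.84 = 16.66 kip.
R_C = 240.6 + 43.84 = 284.4 kip.

R_C = 284.4 kip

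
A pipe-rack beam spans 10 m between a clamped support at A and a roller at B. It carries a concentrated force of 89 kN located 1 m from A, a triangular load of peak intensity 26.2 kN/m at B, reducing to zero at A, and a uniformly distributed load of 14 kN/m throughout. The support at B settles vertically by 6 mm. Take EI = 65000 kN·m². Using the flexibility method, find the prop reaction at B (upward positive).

Take the reaction at B as the redundant and release it; the primary structure is a cantilever fixed at A.
Deflection at B on the released cantilever, summing each load's contribution:
  point load 89 at a = 1: Pa²(3L − a)/(6EI) = 430.2/EI
  triangular load, peak 26.2 at the free end: 11w₀L⁴/(120EI) = 24017/EI
  UDL 14: wL⁴/(8EI) = 17500/EI
  δ_0 = 41947/EI
Flexibility coefficient — unit upward force at B: δ_{BB} = L³/(3EI) = 333.3/EI.
With EI = 65000 kN·m²: δ_0 = 0.64534 m and δ_{BB} = 0.005128 m/kN.
Compatibility — the beam at B must follow the support down by 0.006 m: δ_0 − R_B·δ_{BB} = 0.006, so R_B = (0.64534 − 0.006)/0.005128 = 124.7 kN.

R_B = 124.7 kN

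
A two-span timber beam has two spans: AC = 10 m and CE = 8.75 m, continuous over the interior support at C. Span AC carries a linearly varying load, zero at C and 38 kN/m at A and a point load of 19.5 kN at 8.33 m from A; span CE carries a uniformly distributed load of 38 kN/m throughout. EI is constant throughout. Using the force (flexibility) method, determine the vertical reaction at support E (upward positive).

Take M_C as the redundant. Released structure: two simple spans AC and CE with a hinge at C.
Rotations at C on the released spans (each span's end-slope, ×1/EI):
  span AC: triangular load, peak 38: 7w₀L³/(360EI) = 738.9/EI
  span AC: point load 19.5 at a = 8.33: Pab(L + a)/(6LEI) = 82.87/EI
  span CE: UDL 38: wL³/(24EI) = 1061/EI
  relative rotation θ_0 = (821.8 + 1061)/EI = 1882/EI
A unit hogging moment at C produces rotation L₁/(3EI) + L₂/(3EI) = 6.25/EI.
Slope continuity at C: θ_0 = M_C·6.25/EI, so M_C = 1882/6.25 = 301.2 kN·m (hogging).
Span CE, ΣM about E: R_C^{CE}·8.75 = 1455 + 301.2, so R_C^{CE} = 200.7 kN and R_E = 332.5 − 200.7 = 131.8 kN.

R_E = 131.8 kN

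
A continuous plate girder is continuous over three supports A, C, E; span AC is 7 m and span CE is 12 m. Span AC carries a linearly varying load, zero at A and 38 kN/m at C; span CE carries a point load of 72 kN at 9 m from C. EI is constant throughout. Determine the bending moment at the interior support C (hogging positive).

Release continuity at C by inserting a hinge; the redundant is the internal moment M_C. The primary structure is two simply-supported spans AC and CE.
End slopes at the hinge C, treating each span as simply supported:
  span AC: triangular load, peak 38: w₀L³/(45EI) = 289.6/EI
  span CE: point load 72 at a = 9: Pab(L + b)/(6LEI) = 405/EI
  relative rotation θ_0 = (289.6 + 405)/EI = 694.6/EI
A unit hogging moment at C produces rotation L₁/(3EI) + L₂/(3EI) = 6.333/EI.
Slope continuity at C: θ_0 = M_C·6.333/EI, so M_C = 694.6/6.333 = 109.7 kN·m (hogging).

M_C = 109.7 kN·m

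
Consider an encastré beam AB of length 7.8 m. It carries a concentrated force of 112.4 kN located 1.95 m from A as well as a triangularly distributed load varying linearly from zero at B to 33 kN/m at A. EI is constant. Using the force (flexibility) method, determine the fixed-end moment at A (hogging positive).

M_A = 223.7 kN·m

Release both end moments; the primary structure is a simply-supported span AB with redundants M_A and M_B.
Simple-span end rotations at A and B under the given loads:
  at A: point load 112.4 at a = 1.95: Pab(L + b)/(6LEI) = 374/EI
  at B: point load 112.4 at a = 1.95: Pab(L + a)/(6LEI) = 267.1/EI
  at A: triangular load, peak 33: w₀L³/(45EI) = 348/EI
  at B: triangular load, peak 33: 7w₀L³/(360EI) = 304.5/EI
  θ_A0 = 722/EI,  θ_B0 = 571.6/EI
Flexibility coefficients: a unit moment at one end gives L/(3EI) there and L/(6EI) at the far end, so f₁₁ = f₂₂ = 2.6/EI and f₁₂ = f₂₁ = 1.3/EI.
Compatibility — zero rotation at each built-in end:
  2.6 M_A + 1.3 M_B = 722
  1.3 M_A + 2.6 M_B = 571.6
Solving the pair gives M_A = 223.7 kN·m and M_B = 108 kN·m (hogging).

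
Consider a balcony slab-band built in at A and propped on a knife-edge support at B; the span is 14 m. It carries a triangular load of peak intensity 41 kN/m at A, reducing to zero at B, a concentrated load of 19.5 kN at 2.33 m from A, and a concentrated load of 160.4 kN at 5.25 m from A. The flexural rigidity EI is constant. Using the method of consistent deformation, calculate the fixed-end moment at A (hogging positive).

M_A = 998.1 kN·m

Choose R_B as the redundant. The primary structure is the cantilever fixed at A.
Deflection at B on the released cantilever, summing each load's contribution:
  triangular load, peak 41 at the fixed end: w₀L⁴/(30EI) = 52502/EI
  point load 19.5 at a = 2.33: Pa²(3L − a)/(6EI) = 699.9/EI
  point load 160.4 at a = 5.25: Pa²(3L − a)/(6EI) = 27079/EI
  δ_0 = 80281/EI
Flexibility coefficient — unit upward force at B: δ_{BB} = L³/(3EI) = 914.7/EI.
Compatibility at B: δ_0 − R_B·δ_{BB} = 0, so R_B = 80281/914.7 = 87.77 kN.
Moment equilibrium about A: M_A = Σ(load moments about A) − R_B·L = 2227 − 87.77×14 = 998.1 kN·m.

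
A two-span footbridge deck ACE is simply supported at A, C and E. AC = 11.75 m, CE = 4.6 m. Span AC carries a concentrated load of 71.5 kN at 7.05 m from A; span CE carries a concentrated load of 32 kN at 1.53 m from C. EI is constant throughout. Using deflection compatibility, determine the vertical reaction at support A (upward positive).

Insert a hinge at C; M_C is the redundant, and each span becomes simply supported.
Discontinuity in slope at C on the released structure — sum the simple-span end rotations:
  span AC: point load 71.5 at a = 7.05: Pab(L + a)/(6LEI) = 631.8/EI
  span CE: point load 32 at a = 1.53: Pab(L + b)/(6LEI) = 41.77/EI
  relative rotation θ_0 = (631.8 + 41.77)/EI = 673.5/EI
A unit hogging moment at C produces rotation L₁/(3EI) + L₂/(3EI) = 5.45/EI.
Slope continuity at C: θ_0 = M_C·5.45/EI, so M_C = 673.5/5.45 = 123.6 kN·m (hogging).
Span AC, ΣM about A with M_C applied at C: R_C^{AC}·11.75 = 504.1 + 123.6, so R_C^{AC} = 53.42 kN and R_A = 71.5 − 53.42 = 18.08 kN.

R_A = 18.08 kN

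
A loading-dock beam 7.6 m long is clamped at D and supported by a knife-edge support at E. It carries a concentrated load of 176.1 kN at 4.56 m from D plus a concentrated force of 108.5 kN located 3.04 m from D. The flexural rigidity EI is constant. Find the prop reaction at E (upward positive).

Release the roller at E. Primary structure: cantilever fixed at D.
Free-end deflection of the primary structure under the applied loading (downward +):
  point load 176.1 at a = 4.56: Pa²(3L − a)/(6EI) = 11132/EI
  point load 108.5 at a = 3.04: Pa²(3L − a)/(6EI) = 3302/EI
  δ_0 = 14434/EI
Tip deflection under a unit load at E: L³/(3EI) = 146.3/EI.
Compatibility at E: δ_0 − R_E·δ_{EE} = 0, so R_E = 14434/146.3 = 98.64 kN.

R_E = 98.64 kN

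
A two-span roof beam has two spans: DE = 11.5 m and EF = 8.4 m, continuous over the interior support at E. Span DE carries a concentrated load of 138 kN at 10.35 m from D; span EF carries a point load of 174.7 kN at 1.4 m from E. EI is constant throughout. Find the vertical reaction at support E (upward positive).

R_E = 302.2 kN

Release continuity at E by inserting a hinge; the redundant is the internal moment M_E. The primary structure is two simply-supported spans DE and EF.
Rotations at E on the released spans (each span's end-slope, ×1/EI):
  span DE: point load 138 at a = 10.35: Pab(L + a)/(6LEI) = 520.1/EI
  span EF: point load 174.7 at a = 1.4: Pab(L + b)/(6LEI) = 523.1/EI
  relative rotation θ_0 = (520.1 + 523.1)/EI = 1043/EI
A unit hogging moment at E produces rotation L₁/(3EI) + L₂/(3EI) = 6.633/EI.
Compatibility: M_E·(L₁+L₂)/(3EI) = θ_0, giving M_E = 157.3 kN·m (hogging).
Span DE, ΣM about D with M_E applied at E: R_E^{DE}·11.5 = 1428 + 157.3, so R_E^{DE} = 137.9 kN and R_D = 138 − 137.9 = 0.1238 kN.
Span EF, ΣM about F: R_E^{EF}·8.4 = 1223 + 157.3, so R_E^{EF} = 164.3 kN and R_F = 174.7 − 164.3 = 10.39 kN.
R_E = 137.9 + 164.3 = 302.2 kN.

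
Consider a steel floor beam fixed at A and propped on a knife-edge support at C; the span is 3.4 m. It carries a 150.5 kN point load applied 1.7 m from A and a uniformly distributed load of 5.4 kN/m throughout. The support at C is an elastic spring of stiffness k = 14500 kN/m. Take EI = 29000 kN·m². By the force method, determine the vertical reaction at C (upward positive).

Release the roller at C. Primary structure: cantilever fixed at A.
Free-end deflection of the primary structure under the applied loading (downward +):
  point load 150.5 at a = 1.7: Pa²(3L − a)/(6EI) = 616.2/EI
  UDL 5.4: wL⁴/(8EI) = 90.2/EI
  δ_0 = 706.4/EI
Flexibility coefficient — unit upward force at C: δ_{CC} = L³/(3EI) = 13.1/EI.
With EI = 29000 kN·m²: δ_0 = 0.024358 m and δ_{CC} = 0.000452 m/kN.
Compatibility — the spring shortens by R_C/k under the reaction it provides: δ_0 − R_C·δ_{CC} = R_C/k. With 1/k = 0.000069 m/kN, R_C = δ_0 / (δ_{CC} + 1/k) = 0.024358 / (0.000452 + 0.000069) = 46.78 kN.

R_C = 46.78 kN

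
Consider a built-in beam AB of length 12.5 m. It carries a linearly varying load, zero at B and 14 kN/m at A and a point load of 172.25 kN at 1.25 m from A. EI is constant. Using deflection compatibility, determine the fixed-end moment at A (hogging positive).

M_A = 283.8 kN·m

Take the two fixed-end moments M_A, M_B as redundants; the released structure is the simple span AB.
End rotations of the released simple span under the applied load (×1/EI):
  at A: triangular load, peak 14: w₀L³/(45EI) = 607.6/EI
  at B: triangular load, peak 14: 7w₀L³/(360EI) = 531.7/EI
  at A: point load 172.25 at a = 1.25: Pab(L + b)/(6LEI) = 767.1/EI
  at B: point load 172.25 at a = 1.25: Pab(L + a)/(6LEI) = 444.1/EI
  θ_A0 = 1375/EI,  θ_B0 = 975.8/EI
Flexibility coefficients: a unit moment at one end gives L/(3EI) there and L/(6EI) at the far end, so f₁₁ = f₂₂ = 4.167/EI and f₁₂ = f₂₁ = 2.083/EI.
Compatibility — zero rotation at each built-in end:
  4.167 M_A + 2.083 M_B = 1375
  2.083 M_A + 4.167 M_B = 975.8
Solving the pair gives M_A = 283.8 kN·m and M_B = 92.29 kN·m (hogging).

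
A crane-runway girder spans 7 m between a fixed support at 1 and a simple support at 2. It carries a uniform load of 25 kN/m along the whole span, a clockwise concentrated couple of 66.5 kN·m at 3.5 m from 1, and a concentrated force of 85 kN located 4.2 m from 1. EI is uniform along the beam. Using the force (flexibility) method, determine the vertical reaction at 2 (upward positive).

R_2 = 113 kN

Take the reaction at 2 as the redundant and release it; the primary structure is a cantilever fixed at 1.
Free-end deflection of the primary structure under the applied loading (downward +):
  UDL 25: wL⁴/(8EI) = 7503/EI
  clockwise couple 66.5 at a = 3.5: M₀a(2L − a)/(2EI) = 1222/EI
  point load 85 at a = 4.2: Pa²(3L − a)/(6EI) = 4198/EI
  δ_0 = 12923/EI
Flexibility coefficient — unit upward force at 2: δ_{22} = L³/(3EI) = 114.3/EI.
Compatibility at 2: δ_0 − R_2·δ_{22} = 0, so R_2 = 12923/114.3 = 113 kN.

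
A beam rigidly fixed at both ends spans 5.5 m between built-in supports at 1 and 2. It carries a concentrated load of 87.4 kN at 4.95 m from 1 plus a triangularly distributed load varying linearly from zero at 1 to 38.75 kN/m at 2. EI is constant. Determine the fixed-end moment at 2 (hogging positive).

Take the two fixed-end moments M_1, M_2 as redundants; the released structure is the simple span 12.
End rotations of the released simple span under the applied load (×1/EI):
  at 1: point load 87.4 at a = 4.95: Pab(L + b)/(6LEI) = 43.62/EI
  at 2: point load 87.4 at a = 4.95: Pab(L + a)/(6LEI) = 75.35/EI
  at 1: triangular load, peak 38.75: 7w₀L³/(360EI) = 125.4/EI
  at 2: triangular load, peak 38.75: w₀L³/(45EI) = 143.3/EI
  θ_10 = 169/EI,  θ_20 = 218.6/EI
Flexibility coefficients: a unit moment at one end gives L/(3EI) there and L/(6EI) at the far end, so f₁₁ = f₂₂ = 1.833/EI and f₁₂ = f₂₁ = 0.9167/EI.
Compatibility — zero rotation at each built-in end:
  1.833 M_1 + 0.9167 M_2 = 169
  0.9167 M_1 + 1.833 M_2 = 218.6
Solving the pair gives M_1 = 43.4 kN·m and M_2 = 97.55 kN·m (hogging).

M_2 = 97.55 kN·m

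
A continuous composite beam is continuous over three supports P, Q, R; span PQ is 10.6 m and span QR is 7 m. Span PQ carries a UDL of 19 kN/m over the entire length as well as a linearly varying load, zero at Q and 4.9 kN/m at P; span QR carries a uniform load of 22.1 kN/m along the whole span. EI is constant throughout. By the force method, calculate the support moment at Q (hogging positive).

Take M_Q as the redundant. Released structure: two simple spans PQ and QR with a hinge at Q.
Discontinuity in slope at Q on the released structure — sum the simple-span end rotations:
  span PQ: UDL 19: wL³/(24EI) = 942.9/EI
  span PQ: triangular load, peak 4.9: 7w₀L³/(360EI) = 113.5/EI
  span QR: UDL 22.1: wL³/(24EI) = 315.8/EI
  relative rotation θ_0 = (1056 + 315.8)/EI = 1372/EI
A unit hogging moment at Q produces rotation L₁/(3EI) + L₂/(3EI) = 5.867/EI.
Compatibility: M_Q·(L₁+L₂)/(3EI) = θ_0, giving M_Q = 233.9 kN·m (hogging).

M_Q = 233.9 kN·m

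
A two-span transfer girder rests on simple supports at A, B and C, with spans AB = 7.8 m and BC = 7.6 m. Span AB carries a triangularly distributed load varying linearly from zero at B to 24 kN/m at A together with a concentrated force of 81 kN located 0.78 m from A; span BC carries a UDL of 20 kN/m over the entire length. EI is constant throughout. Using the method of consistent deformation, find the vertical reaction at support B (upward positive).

R_B = 149.1 kN

Insert a hinge at B; M_B is the redundant, and each span becomes simply supported.
Discontinuity in slope at B on the released structure — sum the simple-span end rotations:
  span AB: triangular load, peak 24: 7w₀L³/(360EI) = 221.5/EI
  span AB: point load 81 at a = 0.78: Pab(L + a)/(6LEI) = 81.31/EI
  span BC: UDL 20: wL³/(24EI) = 365.8/EI
  relative rotation θ_0 = (302.8 + 365.8)/EI = 668.6/EI
A unit hogging moment at B produces rotation L₁/(3EI) + L₂/(3EI) = 5.133/EI.
Slope continuity at B: θ_0 = M_B·5.133/EI, so M_B = 668.6/5.133 = 130.2 kN·m (hogging).
Span AB, ΣM about A with M_B applied at B: R_B^{AB}·7.8 = 306.5 + 130.2, so R_B^{AB} = 56 kN and R_A = 174.6 − 56 = 118.6 kN.
Span BC, ΣM about C: R_B^{BC}·7.6 = 577.6 + 130.2, so R_B^{BC} = 93.14 kN and R_C = 152 − 93.14 = 58.86 kN.
R_B = 56 + 93.14 = 149.1 kN.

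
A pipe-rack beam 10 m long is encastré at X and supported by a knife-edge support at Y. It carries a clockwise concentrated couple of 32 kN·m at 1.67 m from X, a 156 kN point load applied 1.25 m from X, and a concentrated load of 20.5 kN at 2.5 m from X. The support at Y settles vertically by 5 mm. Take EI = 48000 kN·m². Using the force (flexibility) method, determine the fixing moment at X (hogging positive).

M_X = 218.1 kN·m

Remove the prop at Y; the released (primary) structure is a cantilever built in at X.
Free-end deflection of the primary structure under the applied loading (downward +):
  clockwise couple 32 at a = 1.67: M₀a(2L − a)/(2EI) = 489.8/EI
  point load 156 at a = 1.25: Pa²(3L − a)/(6EI) = 1168/EI
  point load 20.5 at a = 2.5: Pa²(3L − a)/(6EI) = 587.2/EI
  δ_0 = 2245/EI
Tip deflection under a unit load at Y: L³/(3EI) = 333.3/EI.
With EI = 48000 kN·m²: δ_0 = 0.046771 m and δ_{YY} = 0.006944 m/kN.
Compatibility — the beam at Y must follow the support down by 0.005 m: δ_0 − R_Y·δ_{YY} = 0.005, so R_Y = (0.046771 − 0.005)/0.006944 = 6.015 kN.
Moment equilibrium about X: M_X = Σ(load moments about X) − R_Y·L = 278.2 − 6.015×10 = 218.1 kN·m.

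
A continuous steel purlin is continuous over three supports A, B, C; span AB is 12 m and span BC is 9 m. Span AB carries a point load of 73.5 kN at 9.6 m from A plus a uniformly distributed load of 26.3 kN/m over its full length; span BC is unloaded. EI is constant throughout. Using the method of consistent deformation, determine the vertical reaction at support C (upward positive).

Take M_B as the redundant. Released structure: two simple spans AB and BC with a hinge at B.
Discontinuity in slope at B on the released structure — sum the simple-span end rotations:
  span AB: point load 73.5 at a = 9.6: Pab(L + a)/(6LEI) = 508/EI
  span AB: UDL 26.3: wL³/(24EI) = 1894/EI
  relative rotation θ_0 = (2402 + 0)/EI = 2402/EI
A unit hogging moment at B produces rotation L₁/(3EI) + L₂/(3EI) = 7/EI.
Compatibility: M_B·(L₁+L₂)/(3EI) = θ_0, giving M_B = 343.1 kN·m (hogging).
Span BC, ΣM about C: R_B^{BC}·9 = 0 + 343.1, so R_B^{BC} = 38.12 kN and R_C = 0 − 38.12 = -38.12 kN.

R_C = -38.12 kN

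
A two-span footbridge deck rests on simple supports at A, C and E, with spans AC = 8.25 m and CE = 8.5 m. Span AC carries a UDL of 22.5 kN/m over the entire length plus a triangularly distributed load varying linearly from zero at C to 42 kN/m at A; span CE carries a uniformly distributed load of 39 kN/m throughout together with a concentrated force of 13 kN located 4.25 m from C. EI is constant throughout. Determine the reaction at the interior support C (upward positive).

Release continuity at C by inserting a hinge; the redundant is the internal moment M_C. The primary structure is two simply-supported spans AC and CE.
Rotations at C on the released spans (each span's end-slope, ×1/EI):
  span AC: UDL 22.5: wL³/(24EI) = 526.4/EI
  span AC: triangular load, peak 42: 7w₀L³/(360EI) = 458.6/EI
  span CE: UDL 39: wL³/(24EI) = 998/EI
  span CE: point load 13 at a = 4.25: Pab(L + b)/(6LEI) = 58.7/EI
  relative rotation θ_0 = (985 + 1057)/EI = 2042/EI
A unit hogging moment at C produces rotation L₁/(3EI) + L₂/(3EI) = 5.583/EI.
Compatibility: M_C·(L₁+L₂)/(3EI) = θ_0, giving M_C = 365.7 kN·m (hogging).
Span AC, ΣM about A with M_C applied at C: R_C^{AC}·8.25 = 1242 + 365.7, so R_C^{AC} = 194.9 kN and R_A = 358.9 − 194.9 = 164 kN.
Span CE, ΣM about E: R_C^{CE}·8.5 = 1464 + 365.7, so R_C^{CE} = 215.3 kN and R_E = 344.5 − 215.3 = 129.2 kN.
R_C = 194.9 + 215.3 = 410.2 kN.

R_C = 410.2 kN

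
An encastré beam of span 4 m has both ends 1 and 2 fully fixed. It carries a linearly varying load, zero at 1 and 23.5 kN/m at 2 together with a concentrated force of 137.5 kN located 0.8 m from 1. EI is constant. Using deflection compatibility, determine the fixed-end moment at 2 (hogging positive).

M_2 = 36.4 kN·m

Release both end moments; the primary structure is a simply-supported span 12 with redundants M_1 and M_2.
On the primary (simply-supported) span, the end slopes from the loading are:
  at 1: triangular load, peak 23.5: 7w₀L³/(360EI) = 29.24/EI
  at 2: triangular load, peak 23.5: w₀L³/(45EI) = 33.42/EI
  at 1: point load 137.5 at a = 0.8: Pab(L + b)/(6LEI) = 105.6/EI
  at 2: point load 137.5 at a = 0.8: Pab(L + a)/(6LEI) = 70.4/EI
  θ_10 = 134.8/EI,  θ_20 = 103.8/EI
Flexibility coefficients: a unit moment at one end gives L/(3EI) there and L/(6EI) at the far end, so f₁₁ = f₂₂ = 1.333/EI and f₁₂ = f₂₁ = 0.6667/EI.
Compatibility — zero rotation at each built-in end:
  1.333 M_1 + 0.6667 M_2 = 134.8
  0.6667 M_1 + 1.333 M_2 = 103.8
Solving the pair gives M_1 = 82.93 kN·m and M_2 = 36.4 kN·m (hogging).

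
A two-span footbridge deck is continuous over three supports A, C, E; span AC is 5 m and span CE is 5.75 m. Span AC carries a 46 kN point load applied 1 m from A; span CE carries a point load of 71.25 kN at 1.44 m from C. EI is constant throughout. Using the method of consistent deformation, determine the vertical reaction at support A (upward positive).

R_A = 27.55 kN

Insert a hinge at C; M_C is the redundant, and each span becomes simply supported.
Rotations at C on the released spans (each span's end-slope, ×1/EI):
  span AC: point load 46 at a = 1: Pab(L + a)/(6LEI) = 36.8/EI
  span CE: point load 71.25 at a = 1.44: Pab(L + b)/(6LEI) = 128.9/EI
  relative rotation θ_0 = (36.8 + 128.9)/EI = 165.7/EI
A unit hogging moment at C produces rotation L₁/(3EI) + L₂/(3EI) = 3.583/EI.
Compatibility: M_C·(L₁+L₂)/(3EI) = θ_0, giving M_C = 46.25 kN·m (hogging).
Span AC, ΣM about A with M_C applied at C: R_C^{AC}·5 = 46 + 46.25, so R_C^{AC} = 18.45 kN and R_A = 46 − 18.45 = 27.55 kN.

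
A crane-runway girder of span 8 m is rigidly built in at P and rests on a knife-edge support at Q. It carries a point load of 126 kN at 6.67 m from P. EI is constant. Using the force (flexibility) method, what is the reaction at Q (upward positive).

R_Q = 94.87 kN

Choose R_Q as the redundant. The primary structure is the cantilever fixed at P.
Primary-structure tip deflection at Q by superposition:
  point load 126 at a = 6.67: Pa²(3L − a)/(6EI) = 16191/EI
Tip deflection under a unit load at Q: L³/(3EI) = 170.7/EI.
Compatibility at Q: δ_0 − R_Q·δ_{QQ} = 0, so R_Q = 16191/170.7 = 94.87 kN.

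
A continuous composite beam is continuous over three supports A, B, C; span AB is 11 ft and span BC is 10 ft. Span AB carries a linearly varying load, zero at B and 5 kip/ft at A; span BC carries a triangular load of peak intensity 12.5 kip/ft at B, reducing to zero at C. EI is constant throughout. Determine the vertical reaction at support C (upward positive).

Release continuity at B by inserting a hinge; the redundant is the internal moment M_B. The primary structure is two simply-supported spans AB and BC.
End slopes at the hinge B, treating each span as simply supported:
  span AB: triangular load, peak 5: 7w₀L³/(360EI) = 129.4/EI
  span BC: triangular load, peak 12.5: w₀L³/(45EI) = 277.8/EI
  relative rotation θ_0 = (129.4 + 277.8)/EI = 407.2/EI
A unit hogging moment at B produces rotation L₁/(3EI) + L₂/(3EI) = 7/EI.
Compatibility: M_B·(L₁+L₂)/(3EI) = θ_0, giving M_B = 58.17 kip·ft (hogging).
Span BC, ΣM about C: R_B^{BC}·10 = 416.7 + 58.17, so R_B^{BC} = 47.48 kip and R_C = 62.5 − 47.48 = 15.02 kip.

R_C = 15.02 kip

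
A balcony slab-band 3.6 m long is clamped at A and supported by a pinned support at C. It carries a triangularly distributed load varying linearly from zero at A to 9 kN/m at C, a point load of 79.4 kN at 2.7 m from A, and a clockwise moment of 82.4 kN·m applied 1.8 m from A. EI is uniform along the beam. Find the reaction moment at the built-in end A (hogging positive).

Release the roller at C. Primary structure: cantilever fixed at A.
Downward deflection at the released point C due to the loads:
  triangular load, peak 9 at the free end: 11w₀L⁴/(120EI) = 138.6/EI
  point load 79.4 at a = 2.7: Pa²(3L − a)/(6EI) = 781.4/EI
  clockwise couple 82.4 at a = 1.8: M₀a(2L − a)/(2EI) = 400.5/EI
  δ_0 = 1320/EI
Tip deflection under a unit load at C: L³/(3EI) = 15.55/EI.
Compatibility at C: δ_0 − R_C·δ_{CC} = 0, so R_C = 1320/15.55 = 84.91 kN.
Moment equilibrium about A: M_A = Σ(load moments about A) − R_C·L = 335.7 − 84.91×3.6 = 30 kN·m.

M_A = 30 kN·m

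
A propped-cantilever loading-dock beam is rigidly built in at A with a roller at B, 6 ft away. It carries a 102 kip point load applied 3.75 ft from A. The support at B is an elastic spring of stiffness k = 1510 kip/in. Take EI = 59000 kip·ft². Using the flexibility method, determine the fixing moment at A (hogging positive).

M_A = 110.9 kip·ft

Take the reaction at B as the redundant and release it; the primary structure is a cantilever fixed at A.
Downward deflection at the released point B due to the loads:
  point load 102 at a = 3.75: Pa²(3L − a)/(6EI) = 3407/EI
Tip deflection under a unit load at B: L³/(3EI) = 72/EI.
With EI = 59000 kip·ft²: δ_0 = 0.05774 ft and δ_{BB} = 0.00122 ft/kip.
Compatibility — the spring shortens by R_B/k under the reaction it provides: δ_0 − R_B·δ_{BB} = R_B/k. With 1/k = 1/(1510×12) ft/kip = 0.000055 ft/kip, R_B = δ_0 / (δ_{BB} + 1/k) = 0.05774 / (0.00122 + 0.000055) = 45.27 kip.
Moment equilibrium about A: M_A = Σ(load moments about A) − R_B·L = 382.5 − 45.27×6 = 110.9 kip·ft.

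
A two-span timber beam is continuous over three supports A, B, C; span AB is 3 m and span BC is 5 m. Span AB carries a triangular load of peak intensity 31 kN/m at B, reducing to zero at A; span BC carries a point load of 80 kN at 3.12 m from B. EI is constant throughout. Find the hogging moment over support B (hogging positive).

Release continuity at B by inserting a hinge; the redundant is the internal moment M_B. The primary structure is two simply-supported spans AB and BC.
Rotations at B on the released spans (each span's end-slope, ×1/EI):
  span AB: triangular load, peak 31: w₀L³/(45EI) = 18.6/EI
  span BC: point load 80 at a = 3.12: Pab(L + b)/(6LEI) = 107.6/EI
  relative rotation θ_0 = (18.6 + 107.6)/EI = 126.2/EI
A unit hogging moment at B produces rotation L₁/(3EI) + L₂/(3EI) = 2.667/EI.
Slope continuity at B: θ_0 = M_B·2.667/EI, so M_B = 126.2/2.667 = 47.33 kN·m (hogging).

M_B = 47.33 kN·m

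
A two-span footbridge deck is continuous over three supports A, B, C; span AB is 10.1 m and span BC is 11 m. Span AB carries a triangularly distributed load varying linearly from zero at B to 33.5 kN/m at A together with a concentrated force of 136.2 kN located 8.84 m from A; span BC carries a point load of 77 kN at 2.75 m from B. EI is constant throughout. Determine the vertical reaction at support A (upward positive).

Take M_B as the redundant. Released structure: two simple spans AB and BC with a hinge at B.
End slopes at the hinge B, treating each span as simply supported:
  span AB: triangular load, peak 33.5: 7w₀L³/(360EI) = 671.1/EI
  span AB: point load 136.2 at a = 8.84: Pab(L + a)/(6LEI) = 474.1/EI
  span BC: point load 77 at a = 2.75: Pab(L + b)/(6LEI) = 509.5/EI
  relative rotation θ_0 = (1145 + 509.5)/EI = 1655/EI
A unit hogging moment at B produces rotation L₁/(3EI) + L₂/(3EI) = 7.033/EI.
Compatibility: M_B·(L₁+L₂)/(3EI) = θ_0, giving M_B = 235.3 kN·m (hogging).
Span AB, ΣM about A with M_B applied at B: R_B^{AB}·10.1 = 1774 + 235.3, so R_B^{AB} = 198.9 kN and R_A = 305.4 − 198.9 = 106.5 kN.

R_A = 106.5 kN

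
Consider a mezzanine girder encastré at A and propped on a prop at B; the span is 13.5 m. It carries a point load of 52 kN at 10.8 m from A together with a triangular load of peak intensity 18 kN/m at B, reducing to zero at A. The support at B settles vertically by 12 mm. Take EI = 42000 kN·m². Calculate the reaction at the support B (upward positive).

R_B = 102.8 kN

Choose R_B as the redundant. The primary structure is the cantilever fixed at A.
Primary-structure tip deflection at B by superposition:
  point load 52 at a = 10.8: Pa²(3L − a)/(6EI) = 30023/EI
  triangular load, peak 18 at the free end: 11w₀L⁴/(120EI) = 54805/EI
  δ_0 = 84828/EI
Flexibility coefficient — unit upward force at B: δ_{BB} = L³/(3EI) = 820.1/EI.
With EI = 42000 kN·m²: δ_0 = 2.0197 m and δ_{BB} = 0.019527 m/kN.
Compatibility — the beam at B must follow the support down by 0.012 m: δ_0 − R_B·δ_{BB} = 0.012, so R_B = (2.0197 − 0.012)/0.019527 = 102.8 kN.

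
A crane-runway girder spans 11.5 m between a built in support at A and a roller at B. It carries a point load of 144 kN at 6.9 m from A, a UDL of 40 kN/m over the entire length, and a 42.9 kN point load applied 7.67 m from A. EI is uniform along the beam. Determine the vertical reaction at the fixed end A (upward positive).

R_A = 389.9 kN

Take the reaction at B as the redundant and release it; the primary structure is a cantilever fixed at A.
Downward deflection at the released point B due to the loads:
  point load 144 at a = 6.9: Pa²(3L − a)/(6EI) = 31537/EI
  UDL 40: wL⁴/(8EI) = 87450/EI
  point load 42.9 at a = 7.67: Pa²(3L − a)/(6EI) = 11285/EI
  δ_0 = 130273/EI
Tip deflection under a unit load at B: L³/(3EI) = 507/EI.
Compatibility at B: δ_0 − R_B·δ_{BB} = 0, so R_B = 130273/507 = 257 kN.
Vertical equilibrium: R_A = ΣP − R_B = 646.9 − 257 = 389.9 kN.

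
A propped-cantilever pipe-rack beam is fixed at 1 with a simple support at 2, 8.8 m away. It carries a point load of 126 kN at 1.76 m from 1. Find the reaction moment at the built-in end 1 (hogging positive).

Choose R_2 as the redundant. The primary structure is the cantilever fixed at 1.
Free-end deflection of the primary structure under the applied loading (downward +):
  point load 126 at a = 1.76: Pa²(3L − a)/(6EI) = 1603/EI
Tip deflection under a unit load at 2: L³/(3EI) = 227.2/EI.
The prop prevents deflection at 2: R_2 = δ_0/δ_{22} = 1603/227.2 = 7.056 kN.
Moment equilibrium about 1: M_1 = Σ(load moments about 1) − R_2·L = 221.8 − 7.056×8.8 = 159.7 kN·m.

M_1 = 159.7 kN·m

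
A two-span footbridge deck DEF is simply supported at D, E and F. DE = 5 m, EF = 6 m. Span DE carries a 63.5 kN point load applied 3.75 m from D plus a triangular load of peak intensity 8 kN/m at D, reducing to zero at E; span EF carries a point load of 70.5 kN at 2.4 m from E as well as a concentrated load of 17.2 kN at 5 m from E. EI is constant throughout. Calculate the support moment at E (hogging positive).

Insert a hinge at E; M_E is the redundant, and each span becomes simply supported.
Discontinuity in slope at E on the released structure — sum the simple-span end rotations:
  span DE: point load 63.5 at a = 3.75: Pab(L + a)/(6LEI) = 86.82/EI
  span DE: triangular load, peak 8: 7w₀L³/(360EI) = 19.44/EI
  span EF: point load 70.5 at a = 2.4: Pab(L + b)/(6LEI) = 162.4/EI
  span EF: point load 17.2 at a = 5: Pab(L + b)/(6LEI) = 16.72/EI
  relative rotation θ_0 = (106.3 + 179.2)/EI = 285.4/EI
A unit hogging moment at E produces rotation L₁/(3EI) + L₂/(3EI) = 3.667/EI.
Compatibility: M_E·(L₁+L₂)/(3EI) = θ_0, giving M_E = 77.84 kN·m (hogging).

M_E = 77.84 kN·m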